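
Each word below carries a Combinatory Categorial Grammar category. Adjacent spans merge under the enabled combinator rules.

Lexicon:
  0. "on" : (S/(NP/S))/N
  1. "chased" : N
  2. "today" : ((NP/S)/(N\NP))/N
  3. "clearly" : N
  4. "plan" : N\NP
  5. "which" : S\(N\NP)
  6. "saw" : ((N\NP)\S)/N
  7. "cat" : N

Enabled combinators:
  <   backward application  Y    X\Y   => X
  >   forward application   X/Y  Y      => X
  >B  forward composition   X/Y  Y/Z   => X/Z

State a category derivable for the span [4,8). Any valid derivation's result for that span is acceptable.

N\NP

[0,8] S   >
  [0,2] S/(NP/S)   >
    [0,1] "on" : (S/(NP/S))/N
    [1,2] "chased" : N
  [2,8] NP/S   >
    [2,4] (NP/S)/(N\NP)   >
      [2,3] "today" : ((NP/S)/(N\NP))/N
      [3,4] "clearly" : N
    [4,8] N\NP   <
      [4,6] S   <
        [4,5] "plan" : N\NP
        [5,6] "which" : S\(N\NP)
      [6,8] (N\NP)\S   >
        [6,7] "saw" : ((N\NP)\S)/N
        [7,8] "cat" : N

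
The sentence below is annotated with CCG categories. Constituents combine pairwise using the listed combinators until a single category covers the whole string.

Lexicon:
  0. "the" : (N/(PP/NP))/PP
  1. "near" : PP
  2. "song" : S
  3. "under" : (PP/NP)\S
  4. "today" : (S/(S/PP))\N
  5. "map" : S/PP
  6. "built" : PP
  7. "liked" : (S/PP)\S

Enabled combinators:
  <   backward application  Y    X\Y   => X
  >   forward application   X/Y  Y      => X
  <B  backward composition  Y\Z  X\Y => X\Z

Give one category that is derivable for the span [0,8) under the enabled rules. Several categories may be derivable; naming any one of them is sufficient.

S

[0,8] S   >
  [0,5] S/(S/PP)   <
    [0,4] N   >
      [0,2] N/(PP/NP)   >
        [0,1] "the" : (N/(PP/NP))/PP
        [1,2] "near" : PP
      [2,4] PP/NP   <
        [2,3] "song" : S
        [3,4] "under" : (PP/NP)\S
    [4,5] "today" : (S/(S/PP))\N
  [5,8] S/PP   <
    [5,7] S   >
      [5,6] "map" : S/PP
      [6,7] "built" : PP
    [7,8] "liked" : (S/PP)\S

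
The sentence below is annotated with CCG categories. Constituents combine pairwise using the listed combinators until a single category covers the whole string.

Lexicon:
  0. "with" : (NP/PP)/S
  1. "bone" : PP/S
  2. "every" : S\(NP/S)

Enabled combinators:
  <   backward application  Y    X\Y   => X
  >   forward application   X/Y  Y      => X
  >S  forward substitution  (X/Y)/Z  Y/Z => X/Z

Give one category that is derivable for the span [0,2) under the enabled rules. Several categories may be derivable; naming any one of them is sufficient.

[0,3] S   <
  [0,2] NP/S   >S
    [0,1] "with" : (NP/PP)/S
    [1,2] "bone" : PP/S
  [2,3] "every" : S\(NP/S)

NP/S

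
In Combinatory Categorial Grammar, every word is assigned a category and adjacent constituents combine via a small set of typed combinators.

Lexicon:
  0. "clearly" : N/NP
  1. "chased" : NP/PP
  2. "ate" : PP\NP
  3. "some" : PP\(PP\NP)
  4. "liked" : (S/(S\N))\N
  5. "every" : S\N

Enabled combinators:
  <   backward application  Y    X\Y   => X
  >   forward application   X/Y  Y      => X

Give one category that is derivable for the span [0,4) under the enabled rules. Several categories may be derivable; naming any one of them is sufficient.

[0,6] S   >
  [0,5] S/(S\N)   <
    [0,4] N   >
      [0,1] "clearly" : N/NP
      [1,4] NP   >
        [1,2] "chased" : NP/PP
        [2,4] PP   <
          [2,3] "ate" : PP\NP
          [3,4] "some" : PP\(PP\NP)
    [4,5] "liked" : (S/(S\N))\N
  [5,6] "every" : S\N

N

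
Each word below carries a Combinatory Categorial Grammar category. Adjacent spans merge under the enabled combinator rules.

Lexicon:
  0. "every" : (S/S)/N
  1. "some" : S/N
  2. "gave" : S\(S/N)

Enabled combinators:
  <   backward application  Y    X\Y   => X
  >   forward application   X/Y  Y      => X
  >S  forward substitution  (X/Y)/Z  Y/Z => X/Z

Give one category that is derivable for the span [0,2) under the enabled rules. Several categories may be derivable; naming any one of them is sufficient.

[0,3] S   <
  [0,2] S/N   >S
    [0,1] "every" : (S/S)/N
    [1,2] "some" : S/N
  [2,3] "gave" : S\(S/N)

S/N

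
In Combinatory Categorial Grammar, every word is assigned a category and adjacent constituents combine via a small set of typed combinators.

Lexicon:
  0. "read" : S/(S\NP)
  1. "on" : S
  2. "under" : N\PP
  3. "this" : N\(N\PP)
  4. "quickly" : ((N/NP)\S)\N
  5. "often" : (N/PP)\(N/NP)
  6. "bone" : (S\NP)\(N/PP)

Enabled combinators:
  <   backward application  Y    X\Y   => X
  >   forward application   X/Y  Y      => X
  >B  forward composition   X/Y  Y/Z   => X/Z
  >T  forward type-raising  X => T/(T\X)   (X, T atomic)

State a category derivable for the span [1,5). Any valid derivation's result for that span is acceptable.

N/NP

[0,7] S   >
  [0,1] "read" : S/(S\NP)
  [1,7] S\NP   <
    [1,6] N/PP   <
      [1,5] N/NP   <
        [1,2] "on" : S
        [2,5] (N/NP)\S   <
          [2,4] N   <
            [2,3] "under" : N\PP
            [3,4] "this" : N\(N\PP)
          [4,5] "quickly" : ((N/NP)\S)\N
      [5,6] "often" : (N/PP)\(N/NP)
    [6,7] "bone" : (S\NP)\(N/PP)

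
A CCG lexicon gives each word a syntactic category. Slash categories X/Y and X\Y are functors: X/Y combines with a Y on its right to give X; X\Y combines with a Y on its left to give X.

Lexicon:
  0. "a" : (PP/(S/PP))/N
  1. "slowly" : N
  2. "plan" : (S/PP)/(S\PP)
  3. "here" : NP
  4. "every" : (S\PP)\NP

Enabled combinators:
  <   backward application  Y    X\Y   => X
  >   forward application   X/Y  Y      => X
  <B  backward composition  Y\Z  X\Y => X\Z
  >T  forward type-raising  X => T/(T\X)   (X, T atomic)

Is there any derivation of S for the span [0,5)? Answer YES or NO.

(PP/(S/PP))/N N (S/PP)/(S\PP) NP (S\PP)\NP
CKY chart[0,5] = {N/(N\PP), NP/(NP\PP), PP, PP/(PP\PP), S/(S\PP)}; S ∉ chart

NO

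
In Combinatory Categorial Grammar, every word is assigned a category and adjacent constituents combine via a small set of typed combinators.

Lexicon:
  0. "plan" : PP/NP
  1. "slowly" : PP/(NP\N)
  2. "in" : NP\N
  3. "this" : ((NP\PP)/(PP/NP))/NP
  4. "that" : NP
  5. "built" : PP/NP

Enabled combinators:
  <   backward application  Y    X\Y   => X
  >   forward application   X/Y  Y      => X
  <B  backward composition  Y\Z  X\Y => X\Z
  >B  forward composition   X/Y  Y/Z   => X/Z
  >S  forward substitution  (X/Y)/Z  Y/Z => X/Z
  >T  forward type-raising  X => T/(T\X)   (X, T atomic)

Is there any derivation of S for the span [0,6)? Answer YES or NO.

PP/NP PP/(NP\N) NP\N ((NP\PP)/(PP/NP))/NP NP PP/NP
CKY chart[0,6] = {N/(N\PP), NP/(NP\PP), PP, PP/(NP\NP), PP/(PP\PP), S/(S\PP)}; S ∉ chart

NO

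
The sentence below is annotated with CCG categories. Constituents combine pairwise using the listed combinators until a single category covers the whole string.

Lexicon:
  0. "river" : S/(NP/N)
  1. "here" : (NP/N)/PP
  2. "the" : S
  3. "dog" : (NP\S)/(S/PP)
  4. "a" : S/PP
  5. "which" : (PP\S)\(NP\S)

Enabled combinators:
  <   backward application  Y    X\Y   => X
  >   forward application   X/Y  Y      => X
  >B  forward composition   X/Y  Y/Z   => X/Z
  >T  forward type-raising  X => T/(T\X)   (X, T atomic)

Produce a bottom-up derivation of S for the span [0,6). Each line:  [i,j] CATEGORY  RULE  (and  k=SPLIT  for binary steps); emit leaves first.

[0,6] S   >
  [0,2] S/PP   >B
    [0,1] "river" : S/(NP/N)
    [1,2] "here" : (NP/N)/PP
  [2,6] PP   <
    [2,3] "the" : S
    [3,6] PP\S   <
      [3,5] NP\S   >
        [3,4] "dog" : (NP\S)/(S/PP)
        [4,5] "a" : S/PP
      [5,6] "which" : (PP\S)\(NP\S)

[0,1] S/(NP/N)  lex  "river"
[1,2] (NP/N)/PP  lex  "here"
[0,2] S/PP  >B  k=1
[2,3] S  lex  "the"
[3,4] (NP\S)/(S/PP)  lex  "dog"
[4,5] S/PP  lex  "a"
[3,5] NP\S  >  k=4
[5,6] (PP\S)\(NP\S)  lex  "which"
[3,6] PP\S  <  k=5
[2,6] PP  <  k=3
[0,6] S  >  k=2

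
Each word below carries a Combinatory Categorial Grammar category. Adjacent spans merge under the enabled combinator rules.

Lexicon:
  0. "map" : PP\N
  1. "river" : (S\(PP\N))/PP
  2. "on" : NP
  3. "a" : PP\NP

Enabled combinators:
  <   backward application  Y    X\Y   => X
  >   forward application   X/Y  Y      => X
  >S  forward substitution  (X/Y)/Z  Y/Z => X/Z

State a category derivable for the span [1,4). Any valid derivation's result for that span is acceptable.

S\(PP\N)

[0,4] S   <
  [0,1] "map" : PP\N
  [1,4] S\(PP\N)   >
    [1,2] "river" : (S\(PP\N))/PP
    [2,4] PP   <
      [2,3] "on" : NP
      [3,4] "a" : PP\NP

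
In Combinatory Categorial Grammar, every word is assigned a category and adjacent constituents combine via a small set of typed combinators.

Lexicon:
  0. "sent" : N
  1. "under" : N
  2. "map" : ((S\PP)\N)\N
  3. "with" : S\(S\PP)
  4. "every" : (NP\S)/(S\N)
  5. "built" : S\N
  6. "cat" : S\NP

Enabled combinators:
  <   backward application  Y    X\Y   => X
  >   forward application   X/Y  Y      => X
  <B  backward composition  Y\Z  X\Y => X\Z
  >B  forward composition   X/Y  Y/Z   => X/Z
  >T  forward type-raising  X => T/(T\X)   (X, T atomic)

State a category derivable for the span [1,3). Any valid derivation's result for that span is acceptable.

(S\PP)\N

[0,7] S   <
  [0,6] NP   <
    [0,4] S   <
      [0,3] S\PP   <
        [0,1] "sent" : N
        [1,3] (S\PP)\N   <
          [1,2] "under" : N
          [2,3] "map" : ((S\PP)\N)\N
      [3,4] "with" : S\(S\PP)
    [4,6] NP\S   >
      [4,5] "every" : (NP\S)/(S\N)
      [5,6] "built" : S\N
  [6,7] "cat" : S\NP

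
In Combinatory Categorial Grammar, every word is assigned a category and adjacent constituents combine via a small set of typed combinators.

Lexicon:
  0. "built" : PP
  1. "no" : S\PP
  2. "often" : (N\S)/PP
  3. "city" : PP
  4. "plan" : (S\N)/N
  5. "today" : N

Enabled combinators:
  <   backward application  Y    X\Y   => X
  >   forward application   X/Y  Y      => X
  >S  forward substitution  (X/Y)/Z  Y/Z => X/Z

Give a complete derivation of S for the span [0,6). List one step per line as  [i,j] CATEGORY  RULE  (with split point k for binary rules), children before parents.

[0,1] PP  lex  "built"
[1,2] S\PP  lex  "no"
[0,2] S  <  k=1
[2,3] (N\S)/PP  lex  "often"
[3,4] PP  lex  "city"
[2,4] N\S  >  k=3
[0,4] N  <  k=2
[4,5] (S\N)/N  lex  "plan"
[5,6] N  lex  "today"
[4,6] S\N  >  k=5
[0,6] S  <  k=4

[0,6] S   <
  [0,4] N   <
    [0,2] S   <
      [0,1] "built" : PP
      [1,2] "no" : S\PP
    [2,4] N\S   >
      [2,3] "often" : (N\S)/PP
      [3,4] "city" : PP
  [4,6] S\N   >
    [4,5] "plan" : (S\N)/N
    [5,6] "today" : N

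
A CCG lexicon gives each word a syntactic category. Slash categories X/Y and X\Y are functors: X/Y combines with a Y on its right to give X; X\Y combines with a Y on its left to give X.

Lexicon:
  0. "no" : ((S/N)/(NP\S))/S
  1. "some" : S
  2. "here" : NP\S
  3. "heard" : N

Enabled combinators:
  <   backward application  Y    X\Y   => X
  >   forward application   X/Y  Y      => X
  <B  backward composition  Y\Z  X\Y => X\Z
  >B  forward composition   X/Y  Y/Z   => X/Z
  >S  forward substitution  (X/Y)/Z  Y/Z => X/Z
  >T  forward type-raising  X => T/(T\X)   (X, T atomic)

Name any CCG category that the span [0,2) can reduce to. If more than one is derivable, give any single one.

[0,4] S   >
  [0,3] S/N   >
    [0,2] (S/N)/(NP\S)   >
      [0,1] "no" : ((S/N)/(NP\S))/S
      [1,2] "some" : S
    [2,3] "here" : NP\S
  [3,4] "heard" : N

(S/N)/(NP\S)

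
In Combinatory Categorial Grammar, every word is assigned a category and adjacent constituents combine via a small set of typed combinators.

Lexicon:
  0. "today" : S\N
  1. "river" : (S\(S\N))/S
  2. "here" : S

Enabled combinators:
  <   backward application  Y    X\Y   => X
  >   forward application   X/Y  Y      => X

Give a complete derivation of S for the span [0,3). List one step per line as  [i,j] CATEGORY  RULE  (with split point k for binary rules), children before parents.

[0,1] S\N  lex  "today"
[1,2] (S\(S\N))/S  lex  "river"
[2,3] S  lex  "here"
[1,3] S\(S\N)  >  k=2
[0,3] S  <  k=1

[0,3] S   <
  [0,1] "today" : S\N
  [1,3] S\(S\N)   >
    [1,2] "river" : (S\(S\N))/S
    [2,3] "here" : S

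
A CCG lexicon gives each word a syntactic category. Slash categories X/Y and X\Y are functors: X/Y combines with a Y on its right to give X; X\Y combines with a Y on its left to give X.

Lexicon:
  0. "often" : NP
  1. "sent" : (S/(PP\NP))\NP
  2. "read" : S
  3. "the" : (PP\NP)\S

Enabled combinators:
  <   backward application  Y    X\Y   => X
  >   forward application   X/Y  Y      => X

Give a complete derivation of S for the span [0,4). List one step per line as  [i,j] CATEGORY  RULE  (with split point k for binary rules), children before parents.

[0,1] NP  lex  "often"
[1,2] (S/(PP\NP))\NP  lex  "sent"
[0,2] S/(PP\NP)  <  k=1
[2,3] S  lex  "read"
[3,4] (PP\NP)\S  lex  "the"
[2,4] PP\NP  <  k=3
[0,4] S  >  k=2

[0,4] S   >
  [0,2] S/(PP\NP)   <
    [0,1] "often" : NP
    [1,2] "sent" : (S/(PP\NP))\NP
  [2,4] PP\NP   <
    [2,3] "read" : S
    [3,4] "the" : (PP\NP)\S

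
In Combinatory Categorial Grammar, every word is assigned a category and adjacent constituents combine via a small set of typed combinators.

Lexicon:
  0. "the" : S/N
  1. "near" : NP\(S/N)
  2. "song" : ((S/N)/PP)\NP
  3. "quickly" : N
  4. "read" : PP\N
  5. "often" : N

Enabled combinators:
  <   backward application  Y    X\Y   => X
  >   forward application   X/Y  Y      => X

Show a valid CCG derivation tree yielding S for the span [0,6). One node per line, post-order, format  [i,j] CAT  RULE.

[0,6] S   >
  [0,5] S/N   >
    [0,3] (S/N)/PP   <
      [0,2] NP   <
        [0,1] "the" : S/N
        [1,2] "near" : NP\(S/N)
      [2,3] "song" : ((S/N)/PP)\NP
    [3,5] PP   <
      [3,4] "quickly" : N
      [4,5] "read" : PP\N
  [5,6] "often" : N

[0,1] S/N  lex  "the"
[1,2] NP\(S/N)  lex  "near"
[0,2] NP  <  k=1
[2,3] ((S/N)/PP)\NP  lex  "song"
[0,3] (S/N)/PP  <  k=2
[3,4] N  lex  "quickly"
[4,5] PP\N  lex  "read"
[3,5] PP  <  k=4
[0,5] S/N  >  k=3
[5,6] N  lex  "often"
[0,6] S  >  k=5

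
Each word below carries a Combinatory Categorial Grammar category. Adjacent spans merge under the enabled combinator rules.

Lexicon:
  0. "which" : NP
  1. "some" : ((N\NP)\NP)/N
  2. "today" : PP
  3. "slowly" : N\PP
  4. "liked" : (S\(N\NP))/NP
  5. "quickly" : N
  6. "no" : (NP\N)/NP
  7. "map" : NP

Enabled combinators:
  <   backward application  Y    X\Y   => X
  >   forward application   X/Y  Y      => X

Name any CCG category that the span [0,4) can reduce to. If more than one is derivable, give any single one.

[0,8] S   <
  [0,4] N\NP   <
    [0,1] "which" : NP
    [1,4] (N\NP)\NP   >
      [1,2] "some" : ((N\NP)\NP)/N
      [2,4] N   <
        [2,3] "today" : PP
        [3,4] "slowly" : N\PP
  [4,8] S\(N\NP)   >
    [4,5] "liked" : (S\(N\NP))/NP
    [5,8] NP   <
      [5,6] "quickly" : N
      [6,8] NP\N   >
        [6,7] "no" : (NP\N)/NP
        [7,8] "map" : NP

N\NP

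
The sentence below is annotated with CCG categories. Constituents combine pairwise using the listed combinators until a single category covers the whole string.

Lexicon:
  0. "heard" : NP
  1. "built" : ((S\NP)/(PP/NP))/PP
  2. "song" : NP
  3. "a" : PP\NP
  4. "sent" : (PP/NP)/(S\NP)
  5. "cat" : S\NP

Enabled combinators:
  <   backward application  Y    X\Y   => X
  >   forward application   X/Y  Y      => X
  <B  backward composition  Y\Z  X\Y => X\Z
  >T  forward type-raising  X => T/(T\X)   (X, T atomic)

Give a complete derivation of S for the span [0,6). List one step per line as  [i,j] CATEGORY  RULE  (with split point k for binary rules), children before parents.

[0,1] NP  lex  "heard"
[0,1] S/(S\NP)  >T
[1,2] ((S\NP)/(PP/NP))/PP  lex  "built"
[2,3] NP  lex  "song"
[3,4] PP\NP  lex  "a"
[2,4] PP  <  k=3
[1,4] (S\NP)/(PP/NP)  >  k=2
[4,5] (PP/NP)/(S\NP)  lex  "sent"
[5,6] S\NP  lex  "cat"
[4,6] PP/NP  >  k=5
[1,6] S\NP  >  k=4
[0,6] S  >  k=1

[0,6] S   >
  [0,1] S/(S\NP)   >T
    [0,1] "heard" : NP
  [1,6] S\NP   >
    [1,4] (S\NP)/(PP/NP)   >
      [1,2] "built" : ((S\NP)/(PP/NP))/PP
      [2,4] PP   <
        [2,3] "song" : NP
        [3,4] "a" : PP\NP
    [4,6] PP/NP   >
      [4,5] "sent" : (PP/NP)/(S\NP)
      [5,6] "cat" : S\NP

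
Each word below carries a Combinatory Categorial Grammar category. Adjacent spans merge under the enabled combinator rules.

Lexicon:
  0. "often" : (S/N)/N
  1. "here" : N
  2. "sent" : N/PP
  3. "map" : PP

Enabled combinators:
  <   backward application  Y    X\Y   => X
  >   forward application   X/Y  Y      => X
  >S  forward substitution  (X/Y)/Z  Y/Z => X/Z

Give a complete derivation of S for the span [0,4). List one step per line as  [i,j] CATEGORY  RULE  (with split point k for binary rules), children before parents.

[0,1] (S/N)/N  lex  "often"
[1,2] N  lex  "here"
[0,2] S/N  >  k=1
[2,3] N/PP  lex  "sent"
[3,4] PP  lex  "map"
[2,4] N  >  k=3
[0,4] S  >  k=2

[0,4] S   >
  [0,2] S/N   >
    [0,1] "often" : (S/N)/N
    [1,2] "here" : N
  [2,4] N   >
    [2,3] "sent" : N/PP
    [3,4] "map" : PP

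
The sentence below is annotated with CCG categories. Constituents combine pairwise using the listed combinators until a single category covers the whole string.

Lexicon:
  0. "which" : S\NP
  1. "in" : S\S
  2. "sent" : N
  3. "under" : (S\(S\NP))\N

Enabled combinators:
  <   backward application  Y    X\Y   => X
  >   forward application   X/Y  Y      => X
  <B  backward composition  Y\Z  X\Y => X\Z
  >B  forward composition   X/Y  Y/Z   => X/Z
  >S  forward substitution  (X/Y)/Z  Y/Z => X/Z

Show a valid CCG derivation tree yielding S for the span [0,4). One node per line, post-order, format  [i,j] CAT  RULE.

[0,4] S   <
  [0,2] S\NP   <B
    [0,1] "which" : S\NP
    [1,2] "in" : S\S
  [2,4] S\(S\NP)   <
    [2,3] "sent" : N
    [3,4] "under" : (S\(S\NP))\N

[0,1] S\NP  lex  "which"
[1,2] S\S  lex  "in"
[0,2] S\NP  <B  k=1
[2,3] N  lex  "sent"
[3,4] (S\(S\NP))\N  lex  "under"
[2,4] S\(S\NP)  <  k=3
[0,4] S  <  k=2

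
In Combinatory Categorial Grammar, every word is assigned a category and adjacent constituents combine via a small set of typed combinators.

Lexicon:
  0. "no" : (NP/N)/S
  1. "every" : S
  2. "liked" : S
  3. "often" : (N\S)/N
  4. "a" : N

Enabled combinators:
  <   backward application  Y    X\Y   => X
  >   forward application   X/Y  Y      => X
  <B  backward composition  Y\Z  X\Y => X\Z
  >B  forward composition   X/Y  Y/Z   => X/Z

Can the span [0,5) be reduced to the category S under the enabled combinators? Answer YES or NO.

(NP/N)/S S S (N\S)/N N
CKY chart[0,5] = {NP}; S ∉ chart

NO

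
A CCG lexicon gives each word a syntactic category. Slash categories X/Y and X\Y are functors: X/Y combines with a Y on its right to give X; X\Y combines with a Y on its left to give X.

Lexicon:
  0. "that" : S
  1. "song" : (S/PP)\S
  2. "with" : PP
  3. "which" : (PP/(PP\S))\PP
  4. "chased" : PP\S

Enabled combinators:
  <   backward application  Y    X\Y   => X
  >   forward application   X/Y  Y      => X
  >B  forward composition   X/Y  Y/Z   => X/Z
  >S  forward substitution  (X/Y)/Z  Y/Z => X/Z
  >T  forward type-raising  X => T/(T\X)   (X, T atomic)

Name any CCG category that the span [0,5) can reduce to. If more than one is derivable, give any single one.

S

[0,5] S   >
  [0,2] S/PP   <
    [0,1] "that" : S
    [1,2] "song" : (S/PP)\S
  [2,5] PP   >
    [2,4] PP/(PP\S)   <
      [2,3] "with" : PP
      [3,4] "which" : (PP/(PP\S))\PP
    [4,5] "chased" : PP\S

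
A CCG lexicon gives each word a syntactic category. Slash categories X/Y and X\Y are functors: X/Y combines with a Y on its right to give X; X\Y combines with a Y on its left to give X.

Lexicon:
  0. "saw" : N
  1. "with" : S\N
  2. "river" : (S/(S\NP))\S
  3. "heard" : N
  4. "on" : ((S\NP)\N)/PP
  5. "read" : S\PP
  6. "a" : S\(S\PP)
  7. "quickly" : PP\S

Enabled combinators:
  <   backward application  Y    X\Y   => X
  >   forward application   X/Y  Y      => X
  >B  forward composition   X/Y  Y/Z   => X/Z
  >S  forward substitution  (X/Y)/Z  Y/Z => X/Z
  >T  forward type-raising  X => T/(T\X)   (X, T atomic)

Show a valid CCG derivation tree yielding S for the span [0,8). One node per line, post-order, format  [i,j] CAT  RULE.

[0,8] S   >
  [0,3] S/(S\NP)   <
    [0,2] S   <
      [0,1] "saw" : N
      [1,2] "with" : S\N
    [2,3] "river" : (S/(S\NP))\S
  [3,8] S\NP   <
    [3,4] "heard" : N
    [4,8] (S\NP)\N   >
      [4,5] "on" : ((S\NP)\N)/PP
      [5,8] PP   <
        [5,7] S   <
          [5,6] "read" : S\PP
          [6,7] "a" : S\(S\PP)
        [7,8] "quickly" : PP\S

[0,1] N  lex  "saw"
[1,2] S\N  lex  "with"
[0,2] S  <  k=1
[2,3] (S/(S\NP))\S  lex  "river"
[0,3] S/(S\NP)  <  k=2
[3,4] N  lex  "heard"
[4,5] ((S\NP)\N)/PP  lex  "on"
[5,6] S\PP  lex  "read"
[6,7] S\(S\PP)  lex  "a"
[5,7] S  <  k=6
[7,8] PP\S  lex  "quickly"
[5,8] PP  <  k=7
[4,8] (S\NP)\N  >  k=5
[3,8] S\NP  <  k=4
[0,8] S  >  k=3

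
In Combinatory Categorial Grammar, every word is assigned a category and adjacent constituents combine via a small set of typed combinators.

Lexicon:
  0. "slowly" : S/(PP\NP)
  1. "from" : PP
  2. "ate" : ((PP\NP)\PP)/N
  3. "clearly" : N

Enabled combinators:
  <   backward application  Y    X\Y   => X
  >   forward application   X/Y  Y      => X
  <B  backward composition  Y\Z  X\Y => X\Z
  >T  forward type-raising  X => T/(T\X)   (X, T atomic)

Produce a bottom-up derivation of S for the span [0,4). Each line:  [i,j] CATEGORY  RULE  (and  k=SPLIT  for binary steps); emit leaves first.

[0,1] S/(PP\NP)  lex  "slowly"
[1,2] PP  lex  "from"
[2,3] ((PP\NP)\PP)/N  lex  "ate"
[3,4] N  lex  "clearly"
[2,4] (PP\NP)\PP  >  k=3
[1,4] PP\NP  <  k=2
[0,4] S  >  k=1

[0,4] S   >
  [0,1] "slowly" : S/(PP\NP)
  [1,4] PP\NP   <
    [1,2] "from" : PP
    [2,4] (PP\NP)\PP   >
      [2,3] "ate" : ((PP\NP)\PP)/N
      [3,4] "clearly" : N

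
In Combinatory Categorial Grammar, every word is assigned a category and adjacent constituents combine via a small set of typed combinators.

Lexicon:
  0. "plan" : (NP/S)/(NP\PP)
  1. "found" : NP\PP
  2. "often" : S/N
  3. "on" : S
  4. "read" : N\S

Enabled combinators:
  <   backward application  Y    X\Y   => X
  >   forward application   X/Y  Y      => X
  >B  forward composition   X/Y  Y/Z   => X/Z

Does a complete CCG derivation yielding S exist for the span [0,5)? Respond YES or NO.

NO

(NP/S)/(NP\PP) NP\PP S/N S N\S
CKY chart[0,5] = {NP}; S ∉ chart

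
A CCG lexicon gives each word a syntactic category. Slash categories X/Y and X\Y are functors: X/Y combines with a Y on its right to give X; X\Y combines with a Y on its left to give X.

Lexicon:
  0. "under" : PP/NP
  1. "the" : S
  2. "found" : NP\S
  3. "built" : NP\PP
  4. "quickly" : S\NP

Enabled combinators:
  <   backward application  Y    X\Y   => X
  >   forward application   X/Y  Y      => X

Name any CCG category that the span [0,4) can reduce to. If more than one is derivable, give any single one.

[0,5] S   <
  [0,4] NP   <
    [0,3] PP   >
      [0,1] "under" : PP/NP
      [1,3] NP   <
        [1,2] "the" : S
        [2,3] "found" : NP\S
    [3,4] "built" : NP\PP
  [4,5] "quickly" : S\NP

NP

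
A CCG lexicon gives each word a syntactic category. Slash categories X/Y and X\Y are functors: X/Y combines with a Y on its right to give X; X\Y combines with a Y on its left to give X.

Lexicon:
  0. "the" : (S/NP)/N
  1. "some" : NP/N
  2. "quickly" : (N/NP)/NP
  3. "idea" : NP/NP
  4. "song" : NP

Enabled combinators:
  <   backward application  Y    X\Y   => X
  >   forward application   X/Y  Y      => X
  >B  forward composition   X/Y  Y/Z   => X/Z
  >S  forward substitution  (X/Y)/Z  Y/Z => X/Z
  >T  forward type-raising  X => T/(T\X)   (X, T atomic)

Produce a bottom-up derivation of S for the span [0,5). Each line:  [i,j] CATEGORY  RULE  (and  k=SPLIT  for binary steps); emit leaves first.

[0,1] (S/NP)/N  lex  "the"
[1,2] NP/N  lex  "some"
[0,2] S/N  >S  k=1
[2,3] (N/NP)/NP  lex  "quickly"
[3,4] NP/NP  lex  "idea"
[2,4] N/NP  >S  k=3
[4,5] NP  lex  "song"
[2,5] N  >  k=4
[0,5] S  >  k=2

[0,5] S   >
  [0,2] S/N   >S
    [0,1] "the" : (S/NP)/N
    [1,2] "some" : NP/N
  [2,5] N   >
    [2,4] N/NP   >S
      [2,3] "quickly" : (N/NP)/NP
      [3,4] "idea" : NP/NP
    [4,5] "song" : NP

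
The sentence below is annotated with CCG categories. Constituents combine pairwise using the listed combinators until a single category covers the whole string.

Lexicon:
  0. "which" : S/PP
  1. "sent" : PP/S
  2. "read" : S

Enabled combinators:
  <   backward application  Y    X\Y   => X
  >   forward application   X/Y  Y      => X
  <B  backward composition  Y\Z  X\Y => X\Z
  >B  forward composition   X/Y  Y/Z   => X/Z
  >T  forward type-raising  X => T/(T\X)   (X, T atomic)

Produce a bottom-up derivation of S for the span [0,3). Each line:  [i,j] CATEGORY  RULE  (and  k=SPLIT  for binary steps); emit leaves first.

[0,1] S/PP  lex  "which"
[1,2] PP/S  lex  "sent"
[2,3] S  lex  "read"
[1,3] PP  >  k=2
[0,3] S  >  k=1

[0,3] S   >
  [0,1] "which" : S/PP
  [1,3] PP   >
    [1,2] "sent" : PP/S
    [2,3] "read" : S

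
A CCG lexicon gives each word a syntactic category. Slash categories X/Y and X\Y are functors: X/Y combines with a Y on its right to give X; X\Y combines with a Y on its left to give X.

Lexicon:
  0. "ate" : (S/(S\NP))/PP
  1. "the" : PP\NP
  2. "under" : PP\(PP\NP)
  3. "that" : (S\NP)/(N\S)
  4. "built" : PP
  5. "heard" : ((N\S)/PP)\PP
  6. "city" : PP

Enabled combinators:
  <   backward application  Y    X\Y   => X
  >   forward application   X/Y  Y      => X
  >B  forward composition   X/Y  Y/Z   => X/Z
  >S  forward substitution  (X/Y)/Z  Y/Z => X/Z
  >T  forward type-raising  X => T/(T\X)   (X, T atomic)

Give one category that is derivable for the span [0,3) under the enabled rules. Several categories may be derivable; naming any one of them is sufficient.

S/(S\NP)

[0,7] S   >
  [0,3] S/(S\NP)   >
    [0,1] "ate" : (S/(S\NP))/PP
    [1,3] PP   <
      [1,2] "the" : PP\NP
      [2,3] "under" : PP\(PP\NP)
  [3,7] S\NP   >
    [3,4] "that" : (S\NP)/(N\S)
    [4,7] N\S   >
      [4,6] (N\S)/PP   <
        [4,5] "built" : PP
        [5,6] "heard" : ((N\S)/PP)\PP
      [6,7] "city" : PP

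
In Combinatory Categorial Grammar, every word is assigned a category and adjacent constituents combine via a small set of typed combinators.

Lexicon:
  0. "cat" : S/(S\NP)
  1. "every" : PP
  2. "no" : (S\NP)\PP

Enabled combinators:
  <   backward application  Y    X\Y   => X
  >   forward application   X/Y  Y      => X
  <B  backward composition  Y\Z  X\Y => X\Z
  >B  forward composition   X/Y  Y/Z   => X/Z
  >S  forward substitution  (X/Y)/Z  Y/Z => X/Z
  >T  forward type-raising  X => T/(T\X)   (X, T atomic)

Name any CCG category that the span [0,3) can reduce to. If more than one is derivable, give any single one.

S

[0,3] S   >
  [0,1] "cat" : S/(S\NP)
  [1,3] S\NP   <
    [1,2] "every" : PP
    [2,3] "no" : (S\NP)\PP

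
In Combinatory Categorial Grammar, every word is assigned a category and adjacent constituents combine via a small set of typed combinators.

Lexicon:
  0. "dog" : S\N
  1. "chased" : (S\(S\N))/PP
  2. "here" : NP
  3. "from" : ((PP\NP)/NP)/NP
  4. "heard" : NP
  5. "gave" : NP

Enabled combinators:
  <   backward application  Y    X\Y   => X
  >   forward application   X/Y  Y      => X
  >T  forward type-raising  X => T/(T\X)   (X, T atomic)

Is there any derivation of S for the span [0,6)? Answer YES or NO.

[0,6] S   <
  [0,1] "dog" : S\N
  [1,6] S\(S\N)   >
    [1,2] "chased" : (S\(S\N))/PP
    [2,6] PP   >
      [2,3] PP/(PP\NP)   >T
        [2,3] "here" : NP
      [3,6] PP\NP   >
        [3,5] (PP\NP)/NP   >
          [3,4] "from" : ((PP\NP)/NP)/NP
          [4,5] "heard" : NP
        [5,6] "gave" : NP

YES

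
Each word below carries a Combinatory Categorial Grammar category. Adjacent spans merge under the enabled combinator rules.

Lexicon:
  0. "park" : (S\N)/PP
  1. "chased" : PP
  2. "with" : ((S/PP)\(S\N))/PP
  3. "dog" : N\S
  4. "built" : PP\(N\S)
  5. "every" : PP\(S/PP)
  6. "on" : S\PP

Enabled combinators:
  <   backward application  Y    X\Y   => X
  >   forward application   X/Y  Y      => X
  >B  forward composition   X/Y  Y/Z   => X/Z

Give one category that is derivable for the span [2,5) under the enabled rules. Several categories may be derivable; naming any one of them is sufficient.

(S/PP)\(S\N)

[0,7] S   <
  [0,6] PP   <
    [0,5] S/PP   <
      [0,2] S\N   >
        [0,1] "park" : (S\N)/PP
        [1,2] "chased" : PP
      [2,5] (S/PP)\(S\N)   >
        [2,3] "with" : ((S/PP)\(S\N))/PP
        [3,5] PP   <
          [3,4] "dog" : N\S
          [4,5] "built" : PP\(N\S)
    [5,6] "every" : PP\(S/PP)
  [6,7] "on" : S\PP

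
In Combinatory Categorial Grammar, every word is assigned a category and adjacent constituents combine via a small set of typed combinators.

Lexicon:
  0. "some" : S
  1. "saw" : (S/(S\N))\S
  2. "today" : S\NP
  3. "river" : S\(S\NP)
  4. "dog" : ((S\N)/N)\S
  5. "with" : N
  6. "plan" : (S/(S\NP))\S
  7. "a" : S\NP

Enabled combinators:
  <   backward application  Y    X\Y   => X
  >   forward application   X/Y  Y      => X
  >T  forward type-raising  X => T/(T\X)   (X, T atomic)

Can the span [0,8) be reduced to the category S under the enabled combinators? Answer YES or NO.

[0,8] S   >
  [0,7] S/(S\NP)   <
    [0,6] S   >
      [0,2] S/(S\N)   <
        [0,1] "some" : S
        [1,2] "saw" : (S/(S\N))\S
      [2,6] S\N   >
        [2,5] (S\N)/N   <
          [2,4] S   <
            [2,3] "today" : S\NP
            [3,4] "river" : S\(S\NP)
          [4,5] "dog" : ((S\N)/N)\S
        [5,6] "with" : N
    [6,7] "plan" : (S/(S\NP))\S
  [7,8] "a" : S\NP

YES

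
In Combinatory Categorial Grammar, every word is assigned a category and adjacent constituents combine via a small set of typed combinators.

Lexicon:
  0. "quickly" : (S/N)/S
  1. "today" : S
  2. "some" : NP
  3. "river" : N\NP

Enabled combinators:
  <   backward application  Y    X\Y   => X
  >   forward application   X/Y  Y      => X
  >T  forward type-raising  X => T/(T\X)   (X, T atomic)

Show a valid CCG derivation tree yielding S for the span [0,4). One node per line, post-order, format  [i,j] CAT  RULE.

[0,4] S   >
  [0,2] S/N   >
    [0,1] "quickly" : (S/N)/S
    [1,2] "today" : S
  [2,4] N   >
    [2,3] N/(N\NP)   >T
      [2,3] "some" : NP
    [3,4] "river" : N\NP

[0,1] (S/N)/S  lex  "quickly"
[1,2] S  lex  "today"
[0,2] S/N  >  k=1
[2,3] NP  lex  "some"
[2,3] N/(N\NP)  >T
[3,4] N\NP  lex  "river"
[2,4] N  >  k=3
[0,4] S  >  k=2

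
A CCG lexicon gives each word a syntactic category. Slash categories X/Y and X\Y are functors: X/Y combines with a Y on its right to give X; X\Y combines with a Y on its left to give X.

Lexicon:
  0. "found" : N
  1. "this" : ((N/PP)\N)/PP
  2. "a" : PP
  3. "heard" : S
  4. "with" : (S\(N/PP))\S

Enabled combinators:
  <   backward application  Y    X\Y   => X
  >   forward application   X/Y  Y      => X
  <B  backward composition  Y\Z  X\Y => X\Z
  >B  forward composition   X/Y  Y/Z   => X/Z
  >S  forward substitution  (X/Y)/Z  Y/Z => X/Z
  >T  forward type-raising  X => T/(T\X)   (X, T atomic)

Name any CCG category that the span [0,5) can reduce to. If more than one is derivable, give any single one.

[0,5] S   <
  [0,3] N/PP   <
    [0,1] "found" : N
    [1,3] (N/PP)\N   >
      [1,2] "this" : ((N/PP)\N)/PP
      [2,3] "a" : PP
  [3,5] S\(N/PP)   <
    [3,4] "heard" : S
    [4,5] "with" : (S\(N/PP))\S

S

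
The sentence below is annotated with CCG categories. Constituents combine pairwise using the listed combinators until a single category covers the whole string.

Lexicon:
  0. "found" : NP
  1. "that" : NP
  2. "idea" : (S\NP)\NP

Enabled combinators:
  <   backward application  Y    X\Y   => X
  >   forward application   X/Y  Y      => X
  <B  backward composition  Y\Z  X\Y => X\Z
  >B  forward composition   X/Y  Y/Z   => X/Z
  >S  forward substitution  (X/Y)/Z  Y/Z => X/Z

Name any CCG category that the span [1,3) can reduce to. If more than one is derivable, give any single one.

S\NP

[0,3] S   <
  [0,1] "found" : NP
  [1,3] S\NP   <
    [1,2] "that" : NP
    [2,3] "idea" : (S\NP)\NP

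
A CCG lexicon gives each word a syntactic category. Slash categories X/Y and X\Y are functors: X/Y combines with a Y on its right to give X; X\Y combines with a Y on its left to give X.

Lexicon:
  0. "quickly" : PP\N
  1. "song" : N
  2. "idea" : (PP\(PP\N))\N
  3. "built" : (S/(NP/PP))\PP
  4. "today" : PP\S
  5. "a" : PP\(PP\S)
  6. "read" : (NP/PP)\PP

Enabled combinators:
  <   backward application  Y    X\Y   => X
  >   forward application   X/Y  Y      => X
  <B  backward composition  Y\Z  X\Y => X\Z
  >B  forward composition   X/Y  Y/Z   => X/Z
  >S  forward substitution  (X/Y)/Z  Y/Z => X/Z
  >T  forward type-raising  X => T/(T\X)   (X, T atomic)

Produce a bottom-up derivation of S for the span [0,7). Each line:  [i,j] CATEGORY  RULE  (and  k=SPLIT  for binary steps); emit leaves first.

[0,7] S   >
  [0,4] S/(NP/PP)   <
    [0,3] PP   <
      [0,1] "quickly" : PP\N
      [1,3] PP\(PP\N)   <
        [1,2] "song" : N
        [2,3] "idea" : (PP\(PP\N))\N
    [3,4] "built" : (S/(NP/PP))\PP
  [4,7] NP/PP   <
    [4,6] PP   <
      [4,5] "today" : PP\S
      [5,6] "a" : PP\(PP\S)
    [6,7] "read" : (NP/PP)\PP

[0,1] PP\N  lex  "quickly"
[1,2] N  lex  "song"
[2,3] (PP\(PP\N))\N  lex  "idea"
[1,3] PP\(PP\N)  <  k=2
[0,3] PP  <  k=1
[3,4] (S/(NP/PP))\PP  lex  "built"
[0,4] S/(NP/PP)  <  k=3
[4,5] PP\S  lex  "today"
[5,6] PP\(PP\S)  lex  "a"
[4,6] PP  <  k=5
[6,7] (NP/PP)\PP  lex  "read"
[4,7] NP/PP  <  k=6
[0,7] S  >  k=4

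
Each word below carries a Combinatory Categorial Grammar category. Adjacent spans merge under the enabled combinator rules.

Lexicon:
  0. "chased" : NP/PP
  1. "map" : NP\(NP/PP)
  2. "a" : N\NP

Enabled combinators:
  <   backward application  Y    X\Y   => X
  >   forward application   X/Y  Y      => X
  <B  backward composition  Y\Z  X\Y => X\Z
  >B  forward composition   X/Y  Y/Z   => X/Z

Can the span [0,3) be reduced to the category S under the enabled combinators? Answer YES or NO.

NO

NP/PP NP\(NP/PP) N\NP
CKY chart[0,3] = {N}; S ∉ chart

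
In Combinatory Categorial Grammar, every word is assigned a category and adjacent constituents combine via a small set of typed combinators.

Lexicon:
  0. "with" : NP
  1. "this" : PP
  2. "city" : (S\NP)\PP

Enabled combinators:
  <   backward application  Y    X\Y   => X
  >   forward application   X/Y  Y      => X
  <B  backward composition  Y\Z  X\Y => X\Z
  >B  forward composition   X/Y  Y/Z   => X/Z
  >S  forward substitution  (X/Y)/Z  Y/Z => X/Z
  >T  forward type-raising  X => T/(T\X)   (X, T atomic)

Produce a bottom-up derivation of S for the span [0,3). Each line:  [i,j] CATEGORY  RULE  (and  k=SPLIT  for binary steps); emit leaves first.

[0,1] NP  lex  "with"
[0,1] S/(S\NP)  >T
[1,2] PP  lex  "this"
[2,3] (S\NP)\PP  lex  "city"
[1,3] S\NP  <  k=2
[0,3] S  >  k=1

[0,3] S   >
  [0,1] S/(S\NP)   >T
    [0,1] "with" : NP
  [1,3] S\NP   <
    [1,2] "this" : PP
    [2,3] "city" : (S\NP)\PP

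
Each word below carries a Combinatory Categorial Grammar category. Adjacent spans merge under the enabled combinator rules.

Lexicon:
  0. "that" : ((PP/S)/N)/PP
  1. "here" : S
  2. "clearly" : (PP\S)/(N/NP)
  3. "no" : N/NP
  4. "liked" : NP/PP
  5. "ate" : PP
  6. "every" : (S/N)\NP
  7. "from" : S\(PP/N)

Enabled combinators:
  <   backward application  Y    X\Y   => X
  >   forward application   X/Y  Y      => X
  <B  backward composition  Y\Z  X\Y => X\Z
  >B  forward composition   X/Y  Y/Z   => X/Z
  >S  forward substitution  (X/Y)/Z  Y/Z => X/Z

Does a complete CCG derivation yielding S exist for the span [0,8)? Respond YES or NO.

YES

[0,8] S   <
  [0,7] PP/N   >S
    [0,4] (PP/S)/N   >
      [0,1] "that" : ((PP/S)/N)/PP
      [1,4] PP   <
        [1,2] "here" : S
        [2,4] PP\S   >
          [2,3] "clearly" : (PP\S)/(N/NP)
          [3,4] "no" : N/NP
    [4,7] S/N   <
      [4,6] NP   >
        [4,5] "liked" : NP/PP
        [5,6] "ate" : PP
      [6,7] "every" : (S/N)\NP
  [7,8] "from" : S\(PP/N)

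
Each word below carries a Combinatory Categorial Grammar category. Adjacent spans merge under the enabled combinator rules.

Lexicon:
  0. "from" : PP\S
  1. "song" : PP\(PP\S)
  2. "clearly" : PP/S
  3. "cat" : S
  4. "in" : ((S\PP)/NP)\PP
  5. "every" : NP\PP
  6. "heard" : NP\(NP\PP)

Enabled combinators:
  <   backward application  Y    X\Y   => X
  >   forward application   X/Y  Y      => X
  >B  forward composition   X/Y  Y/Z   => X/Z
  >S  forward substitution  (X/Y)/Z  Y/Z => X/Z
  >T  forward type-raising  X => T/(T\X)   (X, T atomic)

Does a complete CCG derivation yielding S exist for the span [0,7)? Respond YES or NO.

YES

[0,7] S   <
  [0,2] PP   <
    [0,1] "from" : PP\S
    [1,2] "song" : PP\(PP\S)
  [2,7] S\PP   >
    [2,5] (S\PP)/NP   <
      [2,4] PP   >
        [2,3] "clearly" : PP/S
        [3,4] "cat" : S
      [4,5] "in" : ((S\PP)/NP)\PP
    [5,7] NP   <
      [5,6] "every" : NP\PP
      [6,7] "heard" : NP\(NP\PP)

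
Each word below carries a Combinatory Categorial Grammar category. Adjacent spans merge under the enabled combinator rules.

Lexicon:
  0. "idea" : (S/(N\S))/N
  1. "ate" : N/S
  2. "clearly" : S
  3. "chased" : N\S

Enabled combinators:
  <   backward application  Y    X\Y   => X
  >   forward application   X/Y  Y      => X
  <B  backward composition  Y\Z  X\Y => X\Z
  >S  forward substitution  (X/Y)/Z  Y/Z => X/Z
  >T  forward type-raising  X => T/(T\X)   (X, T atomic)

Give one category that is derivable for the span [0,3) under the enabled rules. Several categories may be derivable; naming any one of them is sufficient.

S/(N\S)

[0,4] S   >
  [0,3] S/(N\S)   >
    [0,1] "idea" : (S/(N\S))/N
    [1,3] N   >
      [1,2] "ate" : N/S
      [2,3] "clearly" : S
  [3,4] "chased" : N\S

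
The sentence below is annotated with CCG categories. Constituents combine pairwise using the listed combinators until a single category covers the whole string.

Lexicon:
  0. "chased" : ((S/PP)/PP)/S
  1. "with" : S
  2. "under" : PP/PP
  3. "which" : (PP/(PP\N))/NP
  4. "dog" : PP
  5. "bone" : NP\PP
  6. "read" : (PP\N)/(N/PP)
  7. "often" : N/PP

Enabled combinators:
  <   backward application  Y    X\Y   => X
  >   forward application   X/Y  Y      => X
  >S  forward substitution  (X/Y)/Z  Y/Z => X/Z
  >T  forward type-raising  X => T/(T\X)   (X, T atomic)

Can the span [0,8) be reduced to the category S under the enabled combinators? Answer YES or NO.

[0,8] S   >
  [0,3] S/PP   >S
    [0,2] (S/PP)/PP   >
      [0,1] "chased" : ((S/PP)/PP)/S
      [1,2] "with" : S
    [2,3] "under" : PP/PP
  [3,8] PP   >
    [3,6] PP/(PP\N)   >
      [3,4] "which" : (PP/(PP\N))/NP
      [4,6] NP   >
        [4,5] NP/(NP\PP)   >T
          [4,5] "dog" : PP
        [5,6] "bone" : NP\PP
    [6,8] PP\N   >
      [6,7] "read" : (PP\N)/(N/PP)
      [7,8] "often" : N/PP

YES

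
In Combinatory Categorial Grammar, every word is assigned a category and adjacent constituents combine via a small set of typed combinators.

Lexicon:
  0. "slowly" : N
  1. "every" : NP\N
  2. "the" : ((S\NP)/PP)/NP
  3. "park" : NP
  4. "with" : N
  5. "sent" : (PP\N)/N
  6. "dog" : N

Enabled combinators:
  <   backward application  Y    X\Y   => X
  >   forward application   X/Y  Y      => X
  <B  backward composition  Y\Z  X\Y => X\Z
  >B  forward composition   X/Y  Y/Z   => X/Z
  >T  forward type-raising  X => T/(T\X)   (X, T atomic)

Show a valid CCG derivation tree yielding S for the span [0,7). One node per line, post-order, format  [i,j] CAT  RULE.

[0,7] S   <
  [0,2] NP   <
    [0,1] "slowly" : N
    [1,2] "every" : NP\N
  [2,7] S\NP   >
    [2,4] (S\NP)/PP   >
      [2,3] "the" : ((S\NP)/PP)/NP
      [3,4] "park" : NP
    [4,7] PP   <
      [4,5] "with" : N
      [5,7] PP\N   >
        [5,6] "sent" : (PP\N)/N
        [6,7] "dog" : N

[0,1] N  lex  "slowly"
[1,2] NP\N  lex  "every"
[0,2] NP  <  k=1
[2,3] ((S\NP)/PP)/NP  lex  "the"
[3,4] NP  lex  "park"
[2,4] (S\NP)/PP  >  k=3
[4,5] N  lex  "with"
[5,6] (PP\N)/N  lex  "sent"
[6,7] N  lex  "dog"
[5,7] PP\N  >  k=6
[4,7] PP  <  k=5
[2,7] S\NP  >  k=4
[0,7] S  <  k=2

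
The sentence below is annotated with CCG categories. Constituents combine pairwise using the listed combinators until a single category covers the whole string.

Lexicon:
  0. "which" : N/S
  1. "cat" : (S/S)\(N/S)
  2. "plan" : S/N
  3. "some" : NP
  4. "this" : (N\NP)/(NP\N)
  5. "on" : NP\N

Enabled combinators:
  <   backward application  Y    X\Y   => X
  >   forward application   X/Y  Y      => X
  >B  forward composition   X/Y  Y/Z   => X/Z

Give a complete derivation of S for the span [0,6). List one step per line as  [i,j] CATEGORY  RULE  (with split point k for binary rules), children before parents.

[0,6] S   >
  [0,3] S/N   >B
    [0,2] S/S   <
      [0,1] "which" : N/S
      [1,2] "cat" : (S/S)\(N/S)
    [2,3] "plan" : S/N
  [3,6] N   <
    [3,4] "some" : NP
    [4,6] N\NP   >
      [4,5] "this" : (N\NP)/(NP\N)
      [5,6] "on" : NP\N

[0,1] N/S  lex  "which"
[1,2] (S/S)\(N/S)  lex  "cat"
[0,2] S/S  <  k=1
[2,3] S/N  lex  "plan"
[0,3] S/N  >B  k=2
[3,4] NP  lex  "some"
[4,5] (N\NP)/(NP\N)  lex  "this"
[5,6] NP\N  lex  "on"
[4,6] N\NP  >  k=5
[3,6] N  <  k=4
[0,6] S  >  k=3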